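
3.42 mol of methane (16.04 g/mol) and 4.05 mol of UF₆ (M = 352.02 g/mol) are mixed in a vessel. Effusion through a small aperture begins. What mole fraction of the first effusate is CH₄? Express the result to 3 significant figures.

0.798

Each component's effusion rate ∝ (its partial pressure)·(1/√M) ∝ n_i/√M_i.
x_CH₄(eff) = (n_CH₄/√M_CH₄) / (n_CH₄/√M_CH₄ + n_UF₆/√M_UF₆)
= (3.42/√16.04) / (3.42/√16.04 + 4.05/√352.02) = 0.8539/(0.8539 + 0.2159) = 0.798.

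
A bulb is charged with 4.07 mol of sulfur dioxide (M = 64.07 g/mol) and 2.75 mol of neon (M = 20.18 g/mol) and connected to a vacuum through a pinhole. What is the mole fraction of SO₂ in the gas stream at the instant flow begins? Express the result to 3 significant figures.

0.454

The effusion rate of species i is ∝ p_i/√M_i ∝ n_i/√M_i.
Mole fraction of SO₂ in the effusate = (n_SO₂/√M_SO₂) / (n_SO₂/√M_SO₂ + n_Ne/√M_Ne)
= (4.07/√64.07) / (4.07/√64.07 + 2.75/√20.18) = 0.5085/(0.5085 + 0.6122) = 0.454.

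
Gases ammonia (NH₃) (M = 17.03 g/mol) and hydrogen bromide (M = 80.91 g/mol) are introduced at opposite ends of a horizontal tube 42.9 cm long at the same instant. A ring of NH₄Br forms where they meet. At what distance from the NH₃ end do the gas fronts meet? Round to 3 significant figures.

29.4 cm

In equal time, each gas travels a distance ∝ its rate ∝ 1/√M, so d_NH₃/d_HBr = √(M_HBr/M_NH₃) = √(80.91/17.03) = 2.180.
With d_NH₃ + d_HBr = 42.9 cm, d_HBr = 42.9/(1 + 2.180) = 13.49 cm.
d_NH₃ = 42.9 − 13.49 = 29.4 cm.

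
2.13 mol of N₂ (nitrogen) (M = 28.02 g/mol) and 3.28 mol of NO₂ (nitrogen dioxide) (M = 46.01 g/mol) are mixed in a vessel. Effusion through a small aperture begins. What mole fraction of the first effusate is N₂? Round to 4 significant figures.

The effusion rate of species i is ∝ p_i/√M_i ∝ n_i/√M_i.
So x_N₂ in the escaping gas = (n_N₂/√M_N₂) / Σ(n_i/√M_i)
= (2.13/√28.02) / (2.13/√28.02 + 3.28/√46.01) = 0.4024/(0.4024 + 0.4836) = 0.4542.

0.4542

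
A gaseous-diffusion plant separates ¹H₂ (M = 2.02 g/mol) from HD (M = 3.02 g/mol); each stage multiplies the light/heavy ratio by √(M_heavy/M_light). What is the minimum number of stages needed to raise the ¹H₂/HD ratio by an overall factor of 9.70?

12

Per stage α = (3.02/2.02)^(1/2) = 1.49505^0.5, giving ln α = 0.2011.
Need α^N ≥ 9.70 ⇒ N ≥ ln(9.70) / ln α = 2.272 / 0.2011 = 11.30.
So at least 12 stages are needed.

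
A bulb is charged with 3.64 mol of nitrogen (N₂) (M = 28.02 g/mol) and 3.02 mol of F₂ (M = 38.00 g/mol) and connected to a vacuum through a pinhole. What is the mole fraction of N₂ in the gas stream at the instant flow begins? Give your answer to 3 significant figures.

Effusion rate of each component ∝ n_i/√M_i (partial pressure × 1/√M).
x_N₂(eff) = (n_N₂/√M_N₂) / (n_N₂/√M_N₂ + n_F₂/√M_F₂)
= (3.64/√28.02) / (3.64/√28.02 + 3.02/√38.00) = 0.6876/(0.6876 + 0.4899) = 0.584.

0.584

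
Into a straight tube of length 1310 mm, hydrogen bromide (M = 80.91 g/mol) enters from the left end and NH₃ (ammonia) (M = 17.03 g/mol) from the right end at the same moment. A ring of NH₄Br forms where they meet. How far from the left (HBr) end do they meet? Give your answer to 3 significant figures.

412 mm

In equal time, each gas travels a distance ∝ its rate ∝ 1/√M, so d_HBr/d_NH₃ = √(M_NH₃/M_HBr) = √(17.03/80.91) = 0.4588.
With d_HBr + d_NH₃ = 1310 mm, d_NH₃ = 1310/(1 + 0.4588) = 898.0 mm.
d_HBr = 1310 − 898.0 = 412 mm.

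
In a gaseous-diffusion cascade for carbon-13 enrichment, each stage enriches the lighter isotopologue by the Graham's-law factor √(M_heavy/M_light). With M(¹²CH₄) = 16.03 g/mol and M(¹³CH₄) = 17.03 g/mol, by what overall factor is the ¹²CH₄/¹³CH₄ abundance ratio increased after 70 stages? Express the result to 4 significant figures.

8.315

The single-stage factor is √(M_heavy/M_light), so 70 stages give [√(17.03/16.03)]^70 = (17.03/16.03)^(70/2).
= 1.06238^35 = 8.315.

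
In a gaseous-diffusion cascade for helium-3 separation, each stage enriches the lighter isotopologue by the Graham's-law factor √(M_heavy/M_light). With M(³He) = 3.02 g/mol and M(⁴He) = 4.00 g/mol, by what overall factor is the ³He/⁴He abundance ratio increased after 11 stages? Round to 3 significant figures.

Each stage multiplies the ratio by α = √(4.00/3.02), so after 11 stages the overall factor is α^11 = (4.00/3.02)^(11/2).
= 1.32450^(11/2) = 4.69.

4.69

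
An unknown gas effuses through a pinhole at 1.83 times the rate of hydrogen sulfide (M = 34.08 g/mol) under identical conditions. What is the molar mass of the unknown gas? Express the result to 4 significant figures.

Since effusion rate ∝ 1/√M, rate_X/rate_H₂S = √(M_H₂S/M_X).
1.83 = √(34.08/M_X)
M_X = 34.08 / 1.83² = 34.08 / 3.349 = 10.18 g/mol

10.18 g/mol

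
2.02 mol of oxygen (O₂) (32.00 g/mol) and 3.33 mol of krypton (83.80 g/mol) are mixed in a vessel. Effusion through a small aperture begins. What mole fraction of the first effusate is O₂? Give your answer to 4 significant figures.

0.4954

Rate_i ∝ x_i/√M_i (Graham's law weighted by mole fraction), so the effusate composition follows n_i/√M_i.
So x_O₂ in the escaping gas = (n_O₂/√M_O₂) / Σ(n_i/√M_i)
= (2.02/√32.00) / (2.02/√32.00 + 3.33/√83.80) = 0.3571/(0.3571 + 0.3638) = 0.4954.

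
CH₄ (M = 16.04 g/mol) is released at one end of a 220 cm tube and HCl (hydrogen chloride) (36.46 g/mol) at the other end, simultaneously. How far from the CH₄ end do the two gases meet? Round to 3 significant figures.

The fronts meet when d_CH₄ + d_HCl = L with d_CH₄/d_HCl = √(M_HCl/M_CH₄) (Graham's law). Here √(M_HCl/M_CH₄) = √(36.46/16.04) = 1.508.
With d_CH₄ + d_HCl = 220 cm, d_HCl = 220/(1 + 1.508) = 87.73 cm.
d_CH₄ = 220 − 87.73 = 132 cm.

132 cm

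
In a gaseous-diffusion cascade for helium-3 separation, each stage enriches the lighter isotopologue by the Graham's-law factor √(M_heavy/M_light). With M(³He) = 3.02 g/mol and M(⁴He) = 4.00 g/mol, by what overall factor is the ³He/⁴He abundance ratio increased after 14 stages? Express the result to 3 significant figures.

7.15

Each stage multiplies the ratio by α = √(4.00/3.02), so after 14 stages the overall factor is α^14 = (4.00/3.02)^(14/2).
= 1.32450^7 = 7.15.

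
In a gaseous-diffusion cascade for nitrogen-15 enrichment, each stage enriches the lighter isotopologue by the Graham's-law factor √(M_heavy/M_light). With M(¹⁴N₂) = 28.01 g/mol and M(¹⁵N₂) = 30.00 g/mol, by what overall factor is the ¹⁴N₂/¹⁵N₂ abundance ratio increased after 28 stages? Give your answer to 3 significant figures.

Overall factor = α^28 with α = √(30.00/28.01), i.e. (30.00/28.01)^(28/2).
= 1.07105^14 = 2.61.

2.61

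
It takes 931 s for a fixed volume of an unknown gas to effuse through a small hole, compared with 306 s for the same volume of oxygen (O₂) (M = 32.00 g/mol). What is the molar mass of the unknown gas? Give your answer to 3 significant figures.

From Graham's law, t_X/t_O₂ = √(M_X/M_O₂).
931/306 = 3.042 = √(M_X/32.00)
M_X = 32.00 × 3.042² = 32.00 × 9.257 = 296 g/mol

296 g/mol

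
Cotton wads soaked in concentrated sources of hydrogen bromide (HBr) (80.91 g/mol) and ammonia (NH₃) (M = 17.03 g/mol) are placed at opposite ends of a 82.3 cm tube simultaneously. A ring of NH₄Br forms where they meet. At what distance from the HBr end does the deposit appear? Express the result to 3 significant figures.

25.9 cm

Distances travelled in equal time are proportional to diffusion rates, so d_HBr/d_NH₃ = √(M_NH₃/M_HBr) = √(17.03/80.91) = 0.4588.
With d_HBr + d_NH₃ = 82.3 cm, d_NH₃ = 82.3/(1 + 0.4588) = 56.42 cm.
d_HBr = 82.3 − 56.42 = 25.9 cm.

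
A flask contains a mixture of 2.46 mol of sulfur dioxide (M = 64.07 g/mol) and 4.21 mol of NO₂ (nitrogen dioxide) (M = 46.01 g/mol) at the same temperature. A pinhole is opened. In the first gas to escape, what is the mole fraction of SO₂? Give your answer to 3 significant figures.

Rate_i ∝ x_i/√M_i (Graham's law weighted by mole fraction), so the effusate composition follows n_i/√M_i.
x_SO₂(eff) = (n_SO₂/√M_SO₂) / (n_SO₂/√M_SO₂ + n_NO₂/√M_NO₂)
= (2.46/√64.07) / (2.46/√64.07 + 4.21/√46.01) = 0.3073/(0.3073 + 0.6207) = 0.331.

0.331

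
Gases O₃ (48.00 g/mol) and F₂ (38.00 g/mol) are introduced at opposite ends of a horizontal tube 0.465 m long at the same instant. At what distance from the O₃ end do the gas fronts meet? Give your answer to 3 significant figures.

0.219 m

Graham's law gives d_O₃/d_F₂ = rate_O₃/rate_F₂ = √(M_F₂/M_O₃) = √(38.00/48.00) = 0.8898.
With d_O₃ + d_F₂ = 0.465 m, d_F₂ = 0.465/(1 + 0.8898) = 0.2461 m.
d_O₃ = 0.465 − 0.2461 = 0.219 m.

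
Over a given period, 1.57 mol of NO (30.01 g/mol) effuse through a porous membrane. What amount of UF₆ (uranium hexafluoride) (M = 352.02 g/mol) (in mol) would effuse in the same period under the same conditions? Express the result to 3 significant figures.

0.458 mol

By Graham's law, rate_UF₆/rate_NO = √(M_NO/M_UF₆) = √(30.01/352.02) = √0.08525 = 0.2920.
So the amount for UF₆ is 1.57 × 0.2920 = 0.458 mol.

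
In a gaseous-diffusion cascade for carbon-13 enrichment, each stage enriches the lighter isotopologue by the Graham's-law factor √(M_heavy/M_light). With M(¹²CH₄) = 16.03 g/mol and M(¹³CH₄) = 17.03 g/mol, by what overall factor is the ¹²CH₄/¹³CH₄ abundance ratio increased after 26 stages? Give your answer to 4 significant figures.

After 26 stages the ratio has grown by (√(17.03/16.03))^26 = (17.03/16.03)^(26/2).
= 1.06238^13 = 2.196.

2.196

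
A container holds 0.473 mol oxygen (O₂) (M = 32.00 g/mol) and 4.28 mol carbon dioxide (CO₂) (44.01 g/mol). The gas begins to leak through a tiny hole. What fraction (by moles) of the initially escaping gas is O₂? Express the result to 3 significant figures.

Effusion rate of each component ∝ n_i/√M_i (partial pressure × 1/√M).
x_O₂(eff) = (n_O₂/√M_O₂) / (n_O₂/√M_O₂ + n_CO₂/√M_CO₂)
= (0.473/√32.00) / (0.473/√32.00 + 4.28/√44.01) = 0.08362/(0.08362 + 0.6452) = 0.115.

0.115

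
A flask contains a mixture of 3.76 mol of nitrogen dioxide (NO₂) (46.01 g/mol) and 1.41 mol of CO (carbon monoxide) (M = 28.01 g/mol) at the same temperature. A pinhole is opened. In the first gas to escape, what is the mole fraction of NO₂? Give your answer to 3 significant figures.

The effusion rate of species i is ∝ p_i/√M_i ∝ n_i/√M_i.
So x_NO₂ in the escaping gas = (n_NO₂/√M_NO₂) / Σ(n_i/√M_i)
= (3.76/√46.01) / (3.76/√46.01 + 1.41/√28.01) = 0.5543/(0.5543 + 0.2664) = 0.675.

0.675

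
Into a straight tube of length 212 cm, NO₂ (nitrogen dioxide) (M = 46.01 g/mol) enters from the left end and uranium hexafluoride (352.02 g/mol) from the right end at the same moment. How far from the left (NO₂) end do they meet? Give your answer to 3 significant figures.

156 cm

Graham's law gives d_NO₂/d_UF₆ = rate_NO₂/rate_UF₆ = √(M_UF₆/M_NO₂) = √(352.02/46.01) = 2.766.
With d_NO₂ + d_UF₆ = 212 cm, d_UF₆ = 212/(1 + 2.766) = 56.29 cm.
d_NO₂ = 212 − 56.29 = 156 cm.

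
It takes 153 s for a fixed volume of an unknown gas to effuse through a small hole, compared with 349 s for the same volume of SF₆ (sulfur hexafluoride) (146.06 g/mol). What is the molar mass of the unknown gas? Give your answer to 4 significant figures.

By Graham's law, t_X/t_SF₆ = √(M_X/M_SF₆).
153/349 = 0.4384 = √(M_X/146.06)
M_X = 146.06 × 0.4384² = 146.06 × 0.1922 = 28.07 g/mol

28.07 g/mol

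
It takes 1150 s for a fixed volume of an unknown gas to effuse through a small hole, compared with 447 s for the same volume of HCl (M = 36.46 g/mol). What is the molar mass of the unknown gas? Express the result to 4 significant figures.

Graham's law gives t_X/t_HCl = √(M_X/M_HCl).
1150/447 = 2.573 = √(M_X/36.46)
M_X = 36.46 × 2.573² = 36.46 × 6.619 = 241.3 g/mol

241.3 g/mol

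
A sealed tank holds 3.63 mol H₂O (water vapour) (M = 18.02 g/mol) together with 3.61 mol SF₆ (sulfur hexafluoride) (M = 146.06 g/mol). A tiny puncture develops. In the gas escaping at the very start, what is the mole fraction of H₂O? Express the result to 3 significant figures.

Rate_i ∝ x_i/√M_i (Graham's law weighted by mole fraction), so the effusate composition follows n_i/√M_i.
So x_H₂O in the escaping gas = (n_H₂O/√M_H₂O) / Σ(n_i/√M_i)
= (3.63/√18.02) / (3.63/√18.02 + 3.61/√146.06) = 0.8551/(0.8551 + 0.2987) = 0.741.

0.741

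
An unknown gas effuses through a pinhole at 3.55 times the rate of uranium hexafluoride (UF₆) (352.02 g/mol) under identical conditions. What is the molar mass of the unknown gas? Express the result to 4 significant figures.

Graham's law gives rate_X/rate_UF₆ = √(M_UF₆/M_X).
3.55 = √(352.02/M_X)
M_X = 352.02 / 3.55² = 352.02 / 12.60 = 27.93 g/mol

27.93 g/mol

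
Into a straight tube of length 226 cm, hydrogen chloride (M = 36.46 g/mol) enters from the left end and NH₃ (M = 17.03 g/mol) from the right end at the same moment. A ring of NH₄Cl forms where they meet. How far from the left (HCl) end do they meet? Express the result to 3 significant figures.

91.8 cm

Distances travelled in equal time are proportional to diffusion rates, so d_HCl/d_NH₃ = √(M_NH₃/M_HCl) = √(17.03/36.46) = 0.6834.
With d_HCl + d_NH₃ = 226 cm, d_NH₃ = 226/(1 + 0.6834) = 134.2 cm.
d_HCl = 226 − 134.2 = 91.8 cm.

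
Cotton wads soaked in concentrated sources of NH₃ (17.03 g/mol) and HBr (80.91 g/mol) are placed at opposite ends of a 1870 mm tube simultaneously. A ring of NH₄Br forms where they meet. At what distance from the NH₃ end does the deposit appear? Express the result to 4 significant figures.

1282 mm

Graham's law gives d_NH₃/d_HBr = rate_NH₃/rate_HBr = √(M_HBr/M_NH₃) = √(80.91/17.03) = 2.180.
With d_NH₃ + d_HBr = 1870 mm, d_HBr = 1870/(1 + 2.180) = 588.1 mm.
d_NH₃ = 1870 − 588.1 = 1282 mm.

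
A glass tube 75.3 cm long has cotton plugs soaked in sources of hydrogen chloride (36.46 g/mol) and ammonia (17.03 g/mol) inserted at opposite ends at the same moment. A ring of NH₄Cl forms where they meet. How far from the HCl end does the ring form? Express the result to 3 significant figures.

Graham's law gives d_HCl/d_NH₃ = rate_HCl/rate_NH₃ = √(M_NH₃/M_HCl) = √(17.03/36.46) = 0.6834.
With d_HCl + d_NH₃ = 75.3 cm, d_NH₃ = 75.3/(1 + 0.6834) = 44.73 cm.
d_HCl = 75.3 − 44.73 = 30.6 cm.

30.6 cm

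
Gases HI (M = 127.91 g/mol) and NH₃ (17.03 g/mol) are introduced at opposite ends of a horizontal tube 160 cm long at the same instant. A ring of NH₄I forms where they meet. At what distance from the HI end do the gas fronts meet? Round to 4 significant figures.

In equal time, each gas travels a distance ∝ its rate ∝ 1/√M, so d_HI/d_NH₃ = √(M_NH₃/M_HI) = √(17.03/127.91) = 0.3649.
With d_HI + d_NH₃ = 160 cm, d_NH₃ = 160/(1 + 0.3649) = 117.2 cm.
d_HI = 160 − 117.2 = 42.77 cm.

42.77 cm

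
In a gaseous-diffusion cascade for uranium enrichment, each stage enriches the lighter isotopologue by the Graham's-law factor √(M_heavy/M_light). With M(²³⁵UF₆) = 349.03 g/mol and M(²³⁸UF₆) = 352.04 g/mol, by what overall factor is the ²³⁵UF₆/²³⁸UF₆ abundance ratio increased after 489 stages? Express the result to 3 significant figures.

Each stage multiplies the ratio by α = √(352.04/349.03), so after 489 stages the overall factor is α^489 = (352.04/349.03)^(489/2).
= 1.00862^(489/2) = 8.16.

8.16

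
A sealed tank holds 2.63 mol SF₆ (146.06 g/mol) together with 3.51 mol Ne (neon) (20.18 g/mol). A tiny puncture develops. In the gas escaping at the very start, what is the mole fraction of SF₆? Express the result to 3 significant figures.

0.218

Effusion rate of each component ∝ n_i/√M_i (partial pressure × 1/√M).
x_SF₆(eff) = (n_SF₆/√M_SF₆) / (n_SF₆/√M_SF₆ + n_Ne/√M_Ne)
= (2.63/√146.06) / (2.63/√146.06 + 3.51/√20.18) = 0.2176/(0.2176 + 0.7814) = 0.218.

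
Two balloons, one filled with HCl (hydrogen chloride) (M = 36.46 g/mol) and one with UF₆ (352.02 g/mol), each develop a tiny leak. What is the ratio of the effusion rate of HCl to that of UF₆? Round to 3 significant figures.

3.11

Using Graham's law: rate_HCl/rate_UF₆ = √(M_UF₆/M_HCl) = √(352.02/36.46) = √9.655 = 3.11.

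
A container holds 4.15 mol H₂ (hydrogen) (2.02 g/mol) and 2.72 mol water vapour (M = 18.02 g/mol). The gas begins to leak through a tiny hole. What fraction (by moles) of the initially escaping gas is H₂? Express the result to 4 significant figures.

Effusion rate of each component ∝ n_i/√M_i (partial pressure × 1/√M).
Mole fraction of H₂ in the effusate = (n_H₂/√M_H₂) / (n_H₂/√M_H₂ + n_H₂O/√M_H₂O)
= (4.15/√2.02) / (4.15/√2.02 + 2.72/√18.02) = 2.920/(2.920 + 0.6408) = 0.8200.

0.8200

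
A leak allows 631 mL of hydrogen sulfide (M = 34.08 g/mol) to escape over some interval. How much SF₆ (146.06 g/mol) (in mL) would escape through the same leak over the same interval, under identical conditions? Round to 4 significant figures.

304.8 mL

By Graham's law, rate_SF₆/rate_H₂S = √(M_H₂S/M_SF₆) = √(34.08/146.06) = √0.2333 = 0.4830.
So the volume for SF₆ is 631 × 0.4830 = 304.8 mL.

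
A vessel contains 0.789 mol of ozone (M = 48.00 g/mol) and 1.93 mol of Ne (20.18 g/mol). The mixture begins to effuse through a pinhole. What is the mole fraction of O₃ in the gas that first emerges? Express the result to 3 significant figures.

0.210

Effusion rate of each component ∝ n_i/√M_i (partial pressure × 1/√M).
Mole fraction of O₃ in the effusate = (n_O₃/√M_O₃) / (n_O₃/√M_O₃ + n_Ne/√M_Ne)
= (0.789/√48.00) / (0.789/√48.00 + 1.93/√20.18) = 0.1139/(0.1139 + 0.4296) = 0.210.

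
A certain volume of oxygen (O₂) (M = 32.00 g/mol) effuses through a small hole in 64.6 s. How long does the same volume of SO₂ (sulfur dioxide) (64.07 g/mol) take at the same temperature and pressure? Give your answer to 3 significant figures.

91.4 s

Since effusion rate ∝ 1/√M, t_SO₂/t_O₂ = √(M_SO₂/M_O₂) = √(64.07/32.00) = √2.002 = 1.415.
So the time for SO₂ is 64.6 × 1.415 = 91.4 s.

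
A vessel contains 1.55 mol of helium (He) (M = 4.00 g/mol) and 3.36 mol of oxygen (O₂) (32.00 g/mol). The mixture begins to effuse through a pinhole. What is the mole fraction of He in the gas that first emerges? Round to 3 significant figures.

0.566

Rate_i ∝ x_i/√M_i (Graham's law weighted by mole fraction), so the effusate composition follows n_i/√M_i.
Mole fraction of He in the effusate = (n_He/√M_He) / (n_He/√M_He + n_O₂/√M_O₂)
= (1.55/√4.00) / (1.55/√4.00 + 3.36/√32.00) = 0.7750/(0.7750 + 0.5940) = 0.566.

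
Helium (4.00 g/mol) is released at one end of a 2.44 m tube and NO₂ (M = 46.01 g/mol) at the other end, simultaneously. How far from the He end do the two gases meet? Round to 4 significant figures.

In equal time, each gas travels a distance ∝ its rate ∝ 1/√M, so d_He/d_NO₂ = √(M_NO₂/M_He) = √(46.01/4.00) = 3.392.
With d_He + d_NO₂ = 2.44 m, d_NO₂ = 2.44/(1 + 3.392) = 0.5556 m.
d_He = 2.44 − 0.5556 = 1.884 m.

1.884 m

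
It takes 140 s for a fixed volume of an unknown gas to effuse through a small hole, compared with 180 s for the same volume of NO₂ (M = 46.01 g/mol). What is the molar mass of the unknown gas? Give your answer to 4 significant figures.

27.83 g/mol

From Graham's law, t_X/t_NO₂ = √(M_X/M_NO₂).
140/180 = 0.7778 = √(M_X/46.01)
M_X = 46.01 × 0.7778² = 46.01 × 0.6049 = 27.83 g/mol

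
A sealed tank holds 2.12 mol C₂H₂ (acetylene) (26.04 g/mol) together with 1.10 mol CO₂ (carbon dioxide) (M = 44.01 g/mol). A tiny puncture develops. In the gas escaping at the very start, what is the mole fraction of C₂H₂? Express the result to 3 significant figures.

The effusion rate of species i is ∝ p_i/√M_i ∝ n_i/√M_i.
So x_C₂H₂ in the escaping gas = (n_C₂H₂/√M_C₂H₂) / Σ(n_i/√M_i)
= (2.12/√26.04) / (2.12/√26.04 + 1.10/√44.01) = 0.4154/(0.4154 + 0.1658) = 0.715.

0.715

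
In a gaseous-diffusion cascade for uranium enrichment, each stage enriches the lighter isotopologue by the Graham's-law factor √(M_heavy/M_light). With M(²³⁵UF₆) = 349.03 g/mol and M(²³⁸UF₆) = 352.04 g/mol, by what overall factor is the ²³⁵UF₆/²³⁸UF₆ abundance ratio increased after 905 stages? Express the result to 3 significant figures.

48.7

After 905 stages the ratio has grown by (√(352.04/349.03))^905 = (352.04/349.03)^(905/2).
= 1.00862^(905/2) = 48.7.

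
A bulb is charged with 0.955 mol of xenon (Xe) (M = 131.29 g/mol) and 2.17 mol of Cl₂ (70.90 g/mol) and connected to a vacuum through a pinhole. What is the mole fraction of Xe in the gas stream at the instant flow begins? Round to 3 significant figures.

0.244

Effusion rate of each component ∝ n_i/√M_i (partial pressure × 1/√M).
Mole fraction of Xe in the effusate = (n_Xe/√M_Xe) / (n_Xe/√M_Xe + n_Cl₂/√M_Cl₂)
= (0.955/√131.29) / (0.955/√131.29 + 2.17/√70.90) = 0.08335/(0.08335 + 0.2577) = 0.244.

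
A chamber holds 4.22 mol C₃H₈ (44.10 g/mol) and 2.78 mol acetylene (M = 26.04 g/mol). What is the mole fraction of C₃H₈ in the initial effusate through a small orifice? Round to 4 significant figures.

Each component's effusion rate ∝ (its partial pressure)·(1/√M) ∝ n_i/√M_i.
Mole fraction of C₃H₈ in the effusate = (n_C₃H₈/√M_C₃H₈) / (n_C₃H₈/√M_C₃H₈ + n_C₂H₂/√M_C₂H₂)
= (4.22/√44.10) / (4.22/√44.10 + 2.78/√26.04) = 0.6355/(0.6355 + 0.5448) = 0.5384.

0.5384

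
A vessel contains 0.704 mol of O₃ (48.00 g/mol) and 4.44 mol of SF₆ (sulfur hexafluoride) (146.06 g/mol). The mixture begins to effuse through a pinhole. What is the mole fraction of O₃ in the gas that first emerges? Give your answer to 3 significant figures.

0.217

The effusion rate of species i is ∝ p_i/√M_i ∝ n_i/√M_i.
So x_O₃ in the escaping gas = (n_O₃/√M_O₃) / Σ(n_i/√M_i)
= (0.704/√48.00) / (0.704/√48.00 + 4.44/√146.06) = 0.1016/(0.1016 + 0.3674) = 0.217.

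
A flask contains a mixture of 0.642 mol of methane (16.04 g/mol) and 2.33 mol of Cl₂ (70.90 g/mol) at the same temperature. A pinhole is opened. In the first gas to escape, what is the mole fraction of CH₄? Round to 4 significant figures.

0.3668

Each component's effusion rate ∝ (its partial pressure)·(1/√M) ∝ n_i/√M_i.
So x_CH₄ in the escaping gas = (n_CH₄/√M_CH₄) / Σ(n_i/√M_i)
= (0.642/√16.04) / (0.642/√16.04 + 2.33/√70.90) = 0.1603/(0.1603 + 0.2767) = 0.3668.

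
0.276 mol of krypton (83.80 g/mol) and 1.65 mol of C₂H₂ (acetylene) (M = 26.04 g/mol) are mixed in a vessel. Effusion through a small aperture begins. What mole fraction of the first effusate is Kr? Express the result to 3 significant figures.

Each component's effusion rate ∝ (its partial pressure)·(1/√M) ∝ n_i/√M_i.
So x_Kr in the escaping gas = (n_Kr/√M_Kr) / Σ(n_i/√M_i)
= (0.276/√83.80) / (0.276/√83.80 + 1.65/√26.04) = 0.03015/(0.03015 + 0.3233) = 0.0853.

0.0853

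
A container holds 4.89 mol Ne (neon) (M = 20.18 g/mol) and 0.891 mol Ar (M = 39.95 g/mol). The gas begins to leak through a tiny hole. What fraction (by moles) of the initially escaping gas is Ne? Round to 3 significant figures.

Rate_i ∝ x_i/√M_i (Graham's law weighted by mole fraction), so the effusate composition follows n_i/√M_i.
Mole fraction of Ne in the effusate = (n_Ne/√M_Ne) / (n_Ne/√M_Ne + n_Ar/√M_Ar)
= (4.89/√20.18) / (4.89/√20.18 + 0.891/√39.95) = 1.089/(1.089 + 0.1410) = 0.885.

0.885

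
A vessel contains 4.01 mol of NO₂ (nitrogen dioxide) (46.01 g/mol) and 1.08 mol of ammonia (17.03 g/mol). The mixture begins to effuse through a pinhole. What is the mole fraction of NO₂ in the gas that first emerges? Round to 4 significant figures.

0.6932

Rate_i ∝ x_i/√M_i (Graham's law weighted by mole fraction), so the effusate composition follows n_i/√M_i.
Mole fraction of NO₂ in the effusate = (n_NO₂/√M_NO₂) / (n_NO₂/√M_NO₂ + n_NH₃/√M_NH₃)
= (4.01/√46.01) / (4.01/√46.01 + 1.08/√17.03) = 0.5912/(0.5912 + 0.2617) = 0.6932.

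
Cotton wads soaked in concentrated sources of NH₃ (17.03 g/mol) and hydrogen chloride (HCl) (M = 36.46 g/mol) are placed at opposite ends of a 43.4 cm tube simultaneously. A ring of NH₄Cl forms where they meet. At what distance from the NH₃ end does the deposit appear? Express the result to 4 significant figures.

25.78 cm

The fronts meet when d_NH₃ + d_HCl = L with d_NH₃/d_HCl = √(M_HCl/M_NH₃) (Graham's law). Here √(M_HCl/M_NH₃) = √(36.46/17.03) = 1.463.
With d_NH₃ + d_HCl = 43.4 cm, d_HCl = 43.4/(1 + 1.463) = 17.62 cm.
d_NH₃ = 43.4 − 17.62 = 25.78 cm.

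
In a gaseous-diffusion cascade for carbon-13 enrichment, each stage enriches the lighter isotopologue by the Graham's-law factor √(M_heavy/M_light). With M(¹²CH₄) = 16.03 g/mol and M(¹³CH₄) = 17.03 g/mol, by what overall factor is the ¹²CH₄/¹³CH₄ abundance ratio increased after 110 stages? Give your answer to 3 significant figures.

Each stage multiplies the ratio by α = √(17.03/16.03), so after 110 stages the overall factor is α^110 = (17.03/16.03)^(110/2).
= 1.06238^55 = 27.9.

27.9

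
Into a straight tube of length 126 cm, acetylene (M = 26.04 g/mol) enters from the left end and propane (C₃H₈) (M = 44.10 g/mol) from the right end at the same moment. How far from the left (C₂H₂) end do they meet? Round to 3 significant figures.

71.2 cm

The fronts meet when d_C₂H₂ + d_C₃H₈ = L with d_C₂H₂/d_C₃H₈ = √(M_C₃H₈/M_C₂H₂) (Graham's law). Here √(M_C₃H₈/M_C₂H₂) = √(44.10/26.04) = 1.301.
With d_C₂H₂ + d_C₃H₈ = 126 cm, d_C₃H₈ = 126/(1 + 1.301) = 54.75 cm.
d_C₂H₂ = 126 − 54.75 = 71.2 cm.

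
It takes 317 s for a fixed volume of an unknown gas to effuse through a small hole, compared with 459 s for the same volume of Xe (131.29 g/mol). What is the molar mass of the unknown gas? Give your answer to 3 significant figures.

From Graham's law, t_X/t_Xe = √(M_X/M_Xe).
317/459 = 0.6906 = √(M_X/131.29)
M_X = 131.29 × 0.6906² = 131.29 × 0.4770 = 62.6 g/mol

62.6 g/mol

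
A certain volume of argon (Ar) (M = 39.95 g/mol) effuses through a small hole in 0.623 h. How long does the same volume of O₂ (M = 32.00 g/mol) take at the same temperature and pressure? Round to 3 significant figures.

Using Graham's law: t_O₂/t_Ar = √(M_O₂/M_Ar) = √(32.00/39.95) = √0.8010 = 0.8950.
So the time for O₂ is 0.623 × 0.8950 = 0.558 h.

0.558 h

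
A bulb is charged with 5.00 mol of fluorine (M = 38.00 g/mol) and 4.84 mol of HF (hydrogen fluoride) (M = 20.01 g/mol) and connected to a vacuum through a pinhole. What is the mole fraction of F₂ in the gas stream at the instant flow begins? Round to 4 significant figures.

Each component's effusion rate ∝ (its partial pressure)·(1/√M) ∝ n_i/√M_i.
Mole fraction of F₂ in the effusate = (n_F₂/√M_F₂) / (n_F₂/√M_F₂ + n_HF/√M_HF)
= (5.00/√38.00) / (5.00/√38.00 + 4.84/√20.01) = 0.8111/(0.8111 + 1.082) = 0.4285.

0.4285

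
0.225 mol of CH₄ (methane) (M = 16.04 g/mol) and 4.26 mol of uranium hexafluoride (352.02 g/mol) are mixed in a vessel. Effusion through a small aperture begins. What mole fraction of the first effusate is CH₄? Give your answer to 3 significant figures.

0.198

Each component's effusion rate ∝ (its partial pressure)·(1/√M) ∝ n_i/√M_i.
So x_CH₄ in the escaping gas = (n_CH₄/√M_CH₄) / Σ(n_i/√M_i)
= (0.225/√16.04) / (0.225/√16.04 + 4.26/√352.02) = 0.05618/(0.05618 + 0.2271) = 0.198.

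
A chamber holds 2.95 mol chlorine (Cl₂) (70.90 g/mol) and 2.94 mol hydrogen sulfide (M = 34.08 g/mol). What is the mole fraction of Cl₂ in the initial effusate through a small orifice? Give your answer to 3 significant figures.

Each component's effusion rate ∝ (its partial pressure)·(1/√M) ∝ n_i/√M_i.
Mole fraction of Cl₂ in the effusate = (n_Cl₂/√M_Cl₂) / (n_Cl₂/√M_Cl₂ + n_H₂S/√M_H₂S)
= (2.95/√70.90) / (2.95/√70.90 + 2.94/√34.08) = 0.3503/(0.3503 + 0.5036) = 0.410.

0.410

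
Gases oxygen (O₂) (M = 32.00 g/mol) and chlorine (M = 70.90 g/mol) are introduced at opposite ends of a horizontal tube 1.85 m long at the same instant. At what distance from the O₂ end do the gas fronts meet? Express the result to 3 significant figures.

1.11 m

Distances travelled in equal time are proportional to diffusion rates, so d_O₂/d_Cl₂ = √(M_Cl₂/M_O₂) = √(70.90/32.00) = 1.488.
With d_O₂ + d_Cl₂ = 1.85 m, d_Cl₂ = 1.85/(1 + 1.488) = 0.7434 m.
d_O₂ = 1.85 − 0.7434 = 1.11 m.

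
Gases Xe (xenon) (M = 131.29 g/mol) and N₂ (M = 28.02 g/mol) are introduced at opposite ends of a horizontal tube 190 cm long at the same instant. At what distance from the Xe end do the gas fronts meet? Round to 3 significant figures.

Graham's law gives d_Xe/d_N₂ = rate_Xe/rate_N₂ = √(M_N₂/M_Xe) = √(28.02/131.29) = 0.4620.
With d_Xe + d_N₂ = 190 cm, d_N₂ = 190/(1 + 0.4620) = 130.0 cm.
d_Xe = 190 − 130.0 = 60.0 cm.

60.0 cm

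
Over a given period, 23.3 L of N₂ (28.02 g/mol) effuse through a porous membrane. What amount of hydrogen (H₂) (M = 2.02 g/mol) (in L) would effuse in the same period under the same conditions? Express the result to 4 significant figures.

86.78 L

By Graham's law, rate_H₂/rate_N₂ = √(M_N₂/M_H₂) = √(28.02/2.02) = √13.87 = 3.724.
So the volume for H₂ is 23.3 × 3.724 = 86.78 L.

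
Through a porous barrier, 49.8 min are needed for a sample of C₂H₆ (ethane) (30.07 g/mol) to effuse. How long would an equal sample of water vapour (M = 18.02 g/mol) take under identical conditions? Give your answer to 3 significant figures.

By Graham's law, t_H₂O/t_C₂H₆ = √(M_H₂O/M_C₂H₆) = √(18.02/30.07) = √0.5993 = 0.7741.
So the time for H₂O is 49.8 × 0.7741 = 38.6 min.

38.6 min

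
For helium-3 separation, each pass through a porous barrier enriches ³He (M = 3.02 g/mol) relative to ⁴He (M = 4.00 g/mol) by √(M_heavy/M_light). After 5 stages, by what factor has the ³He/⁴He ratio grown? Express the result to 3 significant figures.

After 5 stages the ratio has grown by (√(4.00/3.02))^5 = (4.00/3.02)^(5/2).
= 1.32450^(5/2) = 2.02.

2.02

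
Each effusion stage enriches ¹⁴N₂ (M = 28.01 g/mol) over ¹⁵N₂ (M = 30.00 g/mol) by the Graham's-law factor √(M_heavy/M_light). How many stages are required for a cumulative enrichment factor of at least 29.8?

99

Single-stage factor α = √(30.00/28.01), so ln α = ½ ln(1.07105) = 0.03432.
Need α^N ≥ 29.8 ⇒ N ≥ ln(29.8) / ln α = 3.395 / 0.03432 = 98.91.
Rounding up, N = 99 stages.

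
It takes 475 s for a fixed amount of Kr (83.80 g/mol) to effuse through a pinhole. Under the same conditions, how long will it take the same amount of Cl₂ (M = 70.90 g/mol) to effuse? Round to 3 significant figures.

437 s

By Graham's law, t_Cl₂/t_Kr = √(M_Cl₂/M_Kr) = √(70.90/83.80) = √0.8461 = 0.9198.
So the time for Cl₂ is 475 × 0.9198 = 437 s.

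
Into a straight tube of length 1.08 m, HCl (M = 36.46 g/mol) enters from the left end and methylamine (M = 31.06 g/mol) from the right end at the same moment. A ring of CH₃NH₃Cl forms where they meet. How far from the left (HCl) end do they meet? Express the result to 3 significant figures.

In equal time, each gas travels a distance ∝ its rate ∝ 1/√M, so d_HCl/d_CH₃NH₂ = √(M_CH₃NH₂/M_HCl) = √(31.06/36.46) = 0.9230.
With d_HCl + d_CH₃NH₂ = 1.08 m, d_CH₃NH₂ = 1.08/(1 + 0.9230) = 0.5616 m.
d_HCl = 1.08 − 0.5616 = 0.518 m.

0.518 m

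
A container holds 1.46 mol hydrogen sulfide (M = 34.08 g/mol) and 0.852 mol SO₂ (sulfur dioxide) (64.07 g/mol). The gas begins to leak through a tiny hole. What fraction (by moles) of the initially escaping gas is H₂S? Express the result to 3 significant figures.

Rate_i ∝ x_i/√M_i (Graham's law weighted by mole fraction), so the effusate composition follows n_i/√M_i.
x_H₂S(eff) = (n_H₂S/√M_H₂S) / (n_H₂S/√M_H₂S + n_SO₂/√M_SO₂)
= (1.46/√34.08) / (1.46/√34.08 + 0.852/√64.07) = 0.2501/(0.2501 + 0.1064) = 0.701.

0.701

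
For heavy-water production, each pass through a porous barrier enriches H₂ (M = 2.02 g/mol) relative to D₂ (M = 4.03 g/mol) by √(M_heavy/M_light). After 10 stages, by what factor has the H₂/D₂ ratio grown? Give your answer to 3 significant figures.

31.6

After 10 stages the ratio has grown by (√(4.03/2.02))^10 = (4.03/2.02)^(10/2).
= 1.99505^5 = 31.6.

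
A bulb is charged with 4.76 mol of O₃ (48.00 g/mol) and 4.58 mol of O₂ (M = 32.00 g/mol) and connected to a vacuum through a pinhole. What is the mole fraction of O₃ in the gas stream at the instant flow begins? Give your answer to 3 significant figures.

0.459

Rate_i ∝ x_i/√M_i (Graham's law weighted by mole fraction), so the effusate composition follows n_i/√M_i.
So x_O₃ in the escaping gas = (n_O₃/√M_O₃) / Σ(n_i/√M_i)
= (4.76/√48.00) / (4.76/√48.00 + 4.58/√32.00) = 0.6870/(0.6870 + 0.8096) = 0.459.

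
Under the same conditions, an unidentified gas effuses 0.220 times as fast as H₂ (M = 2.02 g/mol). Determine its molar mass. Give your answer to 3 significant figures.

41.7 g/mol

Using Graham's law: rate_X/rate_H₂ = √(M_H₂/M_X).
0.220 = √(2.02/M_X)
M_X = 2.02 / 0.220² = 2.02 / 0.04840 = 41.7 g/mol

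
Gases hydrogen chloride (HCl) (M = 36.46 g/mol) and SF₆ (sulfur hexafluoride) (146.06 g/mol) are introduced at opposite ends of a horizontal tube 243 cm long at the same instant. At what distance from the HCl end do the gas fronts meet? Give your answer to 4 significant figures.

The fronts meet when d_HCl + d_SF₆ = L with d_HCl/d_SF₆ = √(M_SF₆/M_HCl) (Graham's law). Here √(M_SF₆/M_HCl) = √(146.06/36.46) = 2.002.
With d_HCl + d_SF₆ = 243 cm, d_SF₆ = 243/(1 + 2.002) = 80.96 cm.
d_HCl = 243 − 80.96 = 162.0 cm.

162.0 cm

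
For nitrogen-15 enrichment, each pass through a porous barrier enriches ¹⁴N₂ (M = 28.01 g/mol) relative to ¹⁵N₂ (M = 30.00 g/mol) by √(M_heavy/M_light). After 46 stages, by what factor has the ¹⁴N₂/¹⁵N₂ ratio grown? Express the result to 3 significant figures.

4.85

After 46 stages the ratio has grown by (√(30.00/28.01))^46 = (30.00/28.01)^(46/2).
= 1.07105^23 = 4.85.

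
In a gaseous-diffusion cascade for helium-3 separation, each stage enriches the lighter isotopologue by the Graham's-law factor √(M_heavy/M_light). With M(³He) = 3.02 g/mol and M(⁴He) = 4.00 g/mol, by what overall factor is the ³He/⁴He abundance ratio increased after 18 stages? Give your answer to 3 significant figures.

12.5

Overall factor = α^18 with α = √(4.00/3.02), i.e. (4.00/3.02)^(18/2).
= 1.32450^9 = 12.5.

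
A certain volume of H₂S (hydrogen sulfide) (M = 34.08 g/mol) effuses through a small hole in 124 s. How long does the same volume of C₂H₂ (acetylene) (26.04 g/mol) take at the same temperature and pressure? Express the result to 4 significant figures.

108.4 s

Using Graham's law: t_C₂H₂/t_H₂S = √(M_C₂H₂/M_H₂S) = √(26.04/34.08) = √0.7641 = 0.8741.
So the time for C₂H₂ is 124 × 0.8741 = 108.4 s.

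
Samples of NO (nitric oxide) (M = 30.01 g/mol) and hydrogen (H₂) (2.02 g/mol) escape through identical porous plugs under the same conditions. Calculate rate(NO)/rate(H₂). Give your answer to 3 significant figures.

Since effusion rate ∝ 1/√M, rate_NO/rate_H₂ = √(M_H₂/M_NO) = √(2.02/30.01) = √0.06731 = 0.259.

0.259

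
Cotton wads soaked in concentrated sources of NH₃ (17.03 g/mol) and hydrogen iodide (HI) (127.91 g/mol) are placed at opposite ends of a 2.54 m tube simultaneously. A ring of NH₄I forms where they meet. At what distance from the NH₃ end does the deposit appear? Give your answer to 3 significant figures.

1.86 m

The fronts meet when d_NH₃ + d_HI = L with d_NH₃/d_HI = √(M_HI/M_NH₃) (Graham's law). Here √(M_HI/M_NH₃) = √(127.91/17.03) = 2.741.
With d_NH₃ + d_HI = 2.54 m, d_HI = 2.54/(1 + 2.741) = 0.6790 m.
d_NH₃ = 2.54 − 0.6790 = 1.86 m.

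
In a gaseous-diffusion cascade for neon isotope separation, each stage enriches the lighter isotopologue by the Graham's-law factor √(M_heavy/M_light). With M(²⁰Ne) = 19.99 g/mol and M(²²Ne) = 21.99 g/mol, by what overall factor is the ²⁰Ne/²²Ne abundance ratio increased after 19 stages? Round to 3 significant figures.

Each stage multiplies the ratio by α = √(21.99/19.99), so after 19 stages the overall factor is α^19 = (21.99/19.99)^(19/2).
= 1.10005^(19/2) = 2.47.

2.47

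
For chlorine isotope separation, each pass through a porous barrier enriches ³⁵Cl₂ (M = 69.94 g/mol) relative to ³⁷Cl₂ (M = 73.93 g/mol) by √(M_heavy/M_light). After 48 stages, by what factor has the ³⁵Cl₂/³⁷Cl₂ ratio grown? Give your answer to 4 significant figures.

Each stage multiplies the ratio by α = √(73.93/69.94), so after 48 stages the overall factor is α^48 = (73.93/69.94)^(48/2).
= 1.05705^24 = 3.787.

3.787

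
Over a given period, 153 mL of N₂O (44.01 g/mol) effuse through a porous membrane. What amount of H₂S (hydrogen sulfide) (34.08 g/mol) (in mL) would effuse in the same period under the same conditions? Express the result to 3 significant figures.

Graham's law gives rate_H₂S/rate_N₂O = √(M_N₂O/M_H₂S) = √(44.01/34.08) = √1.291 = 1.136.
So the volume for H₂S is 153 × 1.136 = 174 mL.

174 mL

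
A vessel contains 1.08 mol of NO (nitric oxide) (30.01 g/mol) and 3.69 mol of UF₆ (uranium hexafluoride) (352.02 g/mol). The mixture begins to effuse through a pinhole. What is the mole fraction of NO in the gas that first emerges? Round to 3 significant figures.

Each component's effusion rate ∝ (its partial pressure)·(1/√M) ∝ n_i/√M_i.
Mole fraction of NO in the effusate = (n_NO/√M_NO) / (n_NO/√M_NO + n_UF₆/√M_UF₆)
= (1.08/√30.01) / (1.08/√30.01 + 3.69/√352.02) = 0.1971/(0.1971 + 0.1967) = 0.501.

0.501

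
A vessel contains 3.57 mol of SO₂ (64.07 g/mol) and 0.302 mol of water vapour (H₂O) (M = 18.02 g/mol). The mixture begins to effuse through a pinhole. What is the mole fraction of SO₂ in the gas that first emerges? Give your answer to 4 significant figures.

Effusion rate of each component ∝ n_i/√M_i (partial pressure × 1/√M).
Mole fraction of SO₂ in the effusate = (n_SO₂/√M_SO₂) / (n_SO₂/√M_SO₂ + n_H₂O/√M_H₂O)
= (3.57/√64.07) / (3.57/√64.07 + 0.302/√18.02) = 0.4460/(0.4460 + 0.07114) = 0.8624.

0.8624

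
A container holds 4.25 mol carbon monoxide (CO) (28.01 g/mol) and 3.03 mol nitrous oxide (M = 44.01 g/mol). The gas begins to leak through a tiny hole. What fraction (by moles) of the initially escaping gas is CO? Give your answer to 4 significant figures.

0.6374

The effusion rate of species i is ∝ p_i/√M_i ∝ n_i/√M_i.
So x_CO in the escaping gas = (n_CO/√M_CO) / Σ(n_i/√M_i)
= (4.25/√28.01) / (4.25/√28.01 + 3.03/√44.01) = 0.8030/(0.8030 + 0.4567) = 0.6374.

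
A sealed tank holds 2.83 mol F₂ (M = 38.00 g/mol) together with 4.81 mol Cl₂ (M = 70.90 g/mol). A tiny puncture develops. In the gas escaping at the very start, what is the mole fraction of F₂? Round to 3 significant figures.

0.446

Effusion rate of each component ∝ n_i/√M_i (partial pressure × 1/√M).
So x_F₂ in the escaping gas = (n_F₂/√M_F₂) / Σ(n_i/√M_i)
= (2.83/√38.00) / (2.83/√38.00 + 4.81/√70.90) = 0.4591/(0.4591 + 0.5712) = 0.446.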